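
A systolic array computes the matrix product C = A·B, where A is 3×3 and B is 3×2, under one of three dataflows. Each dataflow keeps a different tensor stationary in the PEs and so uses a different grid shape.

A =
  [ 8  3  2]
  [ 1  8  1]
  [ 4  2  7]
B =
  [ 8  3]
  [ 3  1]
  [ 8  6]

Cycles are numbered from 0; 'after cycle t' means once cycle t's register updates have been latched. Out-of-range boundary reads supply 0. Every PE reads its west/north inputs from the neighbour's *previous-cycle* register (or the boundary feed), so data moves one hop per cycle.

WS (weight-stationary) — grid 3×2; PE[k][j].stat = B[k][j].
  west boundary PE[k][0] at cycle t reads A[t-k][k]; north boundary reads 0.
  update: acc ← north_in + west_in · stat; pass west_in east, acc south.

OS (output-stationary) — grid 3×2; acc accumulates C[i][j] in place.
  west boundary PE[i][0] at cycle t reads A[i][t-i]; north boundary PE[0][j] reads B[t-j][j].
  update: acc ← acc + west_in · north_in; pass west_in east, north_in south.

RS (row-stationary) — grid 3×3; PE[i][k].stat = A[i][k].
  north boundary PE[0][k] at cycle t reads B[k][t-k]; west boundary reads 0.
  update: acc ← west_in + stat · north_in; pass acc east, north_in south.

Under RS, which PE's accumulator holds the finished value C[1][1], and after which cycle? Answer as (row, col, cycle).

RS — PE[1][2] is where C[1][1] collects:
  t=0 PE[1][2]: acc=0 h=0 v=0
  t=1 PE[1][2]: acc=0 h=0 v=0
  t=2 PE[1][2]: acc=0 h=0 v=0
  t=3 PE[1][2]: acc=40 h=40 v=8
  t=4 PE[1][2]: acc=17 h=17 v=6

(row, col, cycle) = (1, 2, 4)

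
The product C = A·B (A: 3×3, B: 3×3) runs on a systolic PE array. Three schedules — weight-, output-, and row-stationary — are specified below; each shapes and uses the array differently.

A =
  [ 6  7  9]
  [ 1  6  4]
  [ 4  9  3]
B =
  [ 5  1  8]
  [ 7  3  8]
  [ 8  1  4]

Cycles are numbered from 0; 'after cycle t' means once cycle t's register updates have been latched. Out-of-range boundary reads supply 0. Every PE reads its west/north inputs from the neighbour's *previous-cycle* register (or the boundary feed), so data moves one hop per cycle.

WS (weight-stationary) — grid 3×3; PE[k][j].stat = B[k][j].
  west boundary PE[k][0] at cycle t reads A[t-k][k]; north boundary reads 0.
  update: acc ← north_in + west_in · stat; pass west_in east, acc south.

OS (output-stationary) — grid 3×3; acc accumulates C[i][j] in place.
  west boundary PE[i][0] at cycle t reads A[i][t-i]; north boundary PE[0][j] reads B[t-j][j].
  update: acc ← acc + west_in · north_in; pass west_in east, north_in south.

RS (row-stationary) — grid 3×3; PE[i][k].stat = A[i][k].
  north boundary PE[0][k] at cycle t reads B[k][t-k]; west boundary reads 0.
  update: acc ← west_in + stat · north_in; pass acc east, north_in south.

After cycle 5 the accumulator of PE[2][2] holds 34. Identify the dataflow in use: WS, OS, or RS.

Under WS (3×3), PE[2][2]:
  t=0 PE[2][2]: acc=0 h=0 v=0
  t=1 PE[2][2]: acc=0 h=0 v=0
  t=2 PE[2][2]: acc=0 h=0 v=0
  t=3 PE[2][2]: acc=0 h=0 v=0
  t=4 PE[2][2]: acc=140 h=9 v=140
  t=5 PE[2][2]: acc=72 h=4 v=72
Under OS (3×3), PE[2][2]:
  t=0 PE[2][2]: acc=0 h=0 v=0
  t=1 PE[2][2]: acc=0 h=0 v=0
  t=2 PE[2][2]: acc=0 h=0 v=0
  t=3 PE[2][2]: acc=0 h=0 v=0
  t=4 PE[2][2]: acc=32 h=4 v=8
  t=5 PE[2][2]: acc=104 h=9 v=8
Under RS (3×3), PE[2][2]:
  t=0 PE[2][2]: acc=0 h=0 v=0
  t=1 PE[2][2]: acc=0 h=0 v=0
  t=2 PE[2][2]: acc=0 h=0 v=0
  t=3 PE[2][2]: acc=0 h=0 v=0
  t=4 PE[2][2]: acc=107 h=107 v=8
  t=5 PE[2][2]: acc=34 h=34 v=1

dataflow = RS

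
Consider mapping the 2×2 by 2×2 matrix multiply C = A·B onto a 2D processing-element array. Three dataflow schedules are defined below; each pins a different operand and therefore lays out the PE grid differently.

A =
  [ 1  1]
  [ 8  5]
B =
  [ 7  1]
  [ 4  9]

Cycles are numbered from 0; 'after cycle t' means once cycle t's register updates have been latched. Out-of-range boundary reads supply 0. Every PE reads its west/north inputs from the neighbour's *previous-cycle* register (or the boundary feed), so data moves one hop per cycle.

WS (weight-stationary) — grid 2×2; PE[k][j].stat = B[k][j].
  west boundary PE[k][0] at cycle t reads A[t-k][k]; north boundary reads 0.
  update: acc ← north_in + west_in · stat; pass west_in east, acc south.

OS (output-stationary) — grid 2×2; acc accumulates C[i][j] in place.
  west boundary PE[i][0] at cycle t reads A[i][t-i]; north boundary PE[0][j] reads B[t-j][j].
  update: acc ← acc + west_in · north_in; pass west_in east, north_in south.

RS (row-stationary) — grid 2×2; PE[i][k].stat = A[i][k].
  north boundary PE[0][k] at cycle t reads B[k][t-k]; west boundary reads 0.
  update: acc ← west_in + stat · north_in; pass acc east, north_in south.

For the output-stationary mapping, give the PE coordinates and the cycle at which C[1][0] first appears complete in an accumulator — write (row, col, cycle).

(row, col, cycle) = (1, 0, 2)

OS — PE[1][0] is where C[1][0] collects:
  [0] (1,0) acc=0 (h:0 v:0)
  [1] (1,0) acc=56 (h:8 v:7)
  [2] (1,0) acc=76 (h:5 v:4)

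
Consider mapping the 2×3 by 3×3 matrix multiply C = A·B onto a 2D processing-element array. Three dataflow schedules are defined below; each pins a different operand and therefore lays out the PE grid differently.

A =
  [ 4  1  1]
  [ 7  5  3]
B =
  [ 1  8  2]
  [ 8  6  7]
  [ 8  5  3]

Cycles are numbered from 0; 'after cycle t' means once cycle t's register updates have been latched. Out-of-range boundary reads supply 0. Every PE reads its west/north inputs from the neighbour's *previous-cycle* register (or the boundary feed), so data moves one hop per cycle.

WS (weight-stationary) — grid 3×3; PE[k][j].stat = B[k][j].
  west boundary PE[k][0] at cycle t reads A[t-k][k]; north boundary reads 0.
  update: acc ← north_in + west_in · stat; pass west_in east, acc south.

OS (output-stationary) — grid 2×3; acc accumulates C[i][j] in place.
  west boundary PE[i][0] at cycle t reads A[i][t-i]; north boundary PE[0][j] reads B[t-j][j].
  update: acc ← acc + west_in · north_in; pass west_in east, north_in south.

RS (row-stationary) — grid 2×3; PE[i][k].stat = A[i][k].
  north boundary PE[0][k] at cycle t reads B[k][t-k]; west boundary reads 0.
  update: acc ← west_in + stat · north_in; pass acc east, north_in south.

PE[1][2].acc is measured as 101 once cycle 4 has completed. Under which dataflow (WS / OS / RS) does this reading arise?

dataflow = RS

— WS: 3×3; PE[1][2] trace:
  t=0 PE[1][2]: acc=0 h=0 v=0
  t=1 PE[1][2]: acc=0 h=0 v=0
  t=2 PE[1][2]: acc=0 h=0 v=0
  t=3 PE[1][2]: acc=15 h=1 v=15
  t=4 PE[1][2]: acc=49 h=5 v=49
— OS: 2×3; PE[1][2] trace:
  t=0 PE[1][2]: acc=0 h=0 v=0
  t=1 PE[1][2]: acc=0 h=0 v=0
  t=2 PE[1][2]: acc=0 h=0 v=0
  t=3 PE[1][2]: acc=14 h=7 v=2
  t=4 PE[1][2]: acc=49 h=5 v=7
— RS: 2×3; PE[1][2] trace:
  t=0 PE[1][2]: acc=0 h=0 v=0
  t=1 PE[1][2]: acc=0 h=0 v=0
  t=2 PE[1][2]: acc=0 h=0 v=0
  t=3 PE[1][2]: acc=71 h=71 v=8
  t=4 PE[1][2]: acc=101 h=101 v=5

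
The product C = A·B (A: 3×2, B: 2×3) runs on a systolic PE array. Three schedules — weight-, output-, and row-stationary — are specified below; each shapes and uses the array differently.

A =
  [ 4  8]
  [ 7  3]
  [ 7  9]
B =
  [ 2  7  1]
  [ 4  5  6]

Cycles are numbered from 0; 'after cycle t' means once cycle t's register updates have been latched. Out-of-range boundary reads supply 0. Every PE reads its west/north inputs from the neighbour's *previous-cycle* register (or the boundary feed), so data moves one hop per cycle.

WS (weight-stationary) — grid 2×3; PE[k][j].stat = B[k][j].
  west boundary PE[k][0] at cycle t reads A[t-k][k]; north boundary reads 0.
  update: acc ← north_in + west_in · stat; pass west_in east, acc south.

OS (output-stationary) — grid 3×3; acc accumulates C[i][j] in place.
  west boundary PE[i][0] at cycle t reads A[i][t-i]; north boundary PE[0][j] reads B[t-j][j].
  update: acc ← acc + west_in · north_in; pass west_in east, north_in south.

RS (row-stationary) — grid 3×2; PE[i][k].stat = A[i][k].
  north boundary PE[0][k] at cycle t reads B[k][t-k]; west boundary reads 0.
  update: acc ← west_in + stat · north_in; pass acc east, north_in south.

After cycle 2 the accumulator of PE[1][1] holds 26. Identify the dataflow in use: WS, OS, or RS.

dataflow = RS

Under WS (2×3), PE[1][1]:
  t=0 PE[1][1]: acc=0 h=0 v=0
  t=1 PE[1][1]: acc=0 h=0 v=0
  t=2 PE[1][1]: acc=68 h=8 v=68
Under OS (3×3), PE[1][1]:
  t=0 PE[1][1]: acc=0 h=0 v=0
  t=1 PE[1][1]: acc=0 h=0 v=0
  t=2 PE[1][1]: acc=49 h=7 v=7
Under RS (3×2), PE[1][1]:
  t=0 PE[1][1]: acc=0 h=0 v=0
  t=1 PE[1][1]: acc=0 h=0 v=0
  t=2 PE[1][1]: acc=26 h=26 v=4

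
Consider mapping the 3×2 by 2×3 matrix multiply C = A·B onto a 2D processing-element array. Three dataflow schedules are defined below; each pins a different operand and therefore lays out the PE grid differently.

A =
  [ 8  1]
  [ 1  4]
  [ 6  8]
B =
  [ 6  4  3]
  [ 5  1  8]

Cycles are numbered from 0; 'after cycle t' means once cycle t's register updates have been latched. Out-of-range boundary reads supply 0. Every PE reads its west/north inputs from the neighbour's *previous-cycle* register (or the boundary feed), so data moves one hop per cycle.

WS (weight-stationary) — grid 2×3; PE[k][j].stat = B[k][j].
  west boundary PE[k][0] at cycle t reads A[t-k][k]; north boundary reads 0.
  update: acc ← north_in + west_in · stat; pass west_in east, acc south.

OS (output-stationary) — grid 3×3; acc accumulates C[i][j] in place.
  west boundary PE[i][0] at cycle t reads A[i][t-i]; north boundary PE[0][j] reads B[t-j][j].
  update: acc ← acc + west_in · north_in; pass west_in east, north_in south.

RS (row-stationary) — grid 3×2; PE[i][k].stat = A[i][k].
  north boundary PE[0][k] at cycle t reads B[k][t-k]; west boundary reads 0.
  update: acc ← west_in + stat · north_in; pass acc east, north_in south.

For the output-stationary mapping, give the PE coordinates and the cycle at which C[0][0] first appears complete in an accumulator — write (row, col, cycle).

(row, col, cycle) = (0, 0, 1)

OS: C[0][0] accumulates in PE[0][0]:
  [0] (0,0) acc=48 (h:8 v:6)
  [1] (0,0) acc=53 (h:1 v:5)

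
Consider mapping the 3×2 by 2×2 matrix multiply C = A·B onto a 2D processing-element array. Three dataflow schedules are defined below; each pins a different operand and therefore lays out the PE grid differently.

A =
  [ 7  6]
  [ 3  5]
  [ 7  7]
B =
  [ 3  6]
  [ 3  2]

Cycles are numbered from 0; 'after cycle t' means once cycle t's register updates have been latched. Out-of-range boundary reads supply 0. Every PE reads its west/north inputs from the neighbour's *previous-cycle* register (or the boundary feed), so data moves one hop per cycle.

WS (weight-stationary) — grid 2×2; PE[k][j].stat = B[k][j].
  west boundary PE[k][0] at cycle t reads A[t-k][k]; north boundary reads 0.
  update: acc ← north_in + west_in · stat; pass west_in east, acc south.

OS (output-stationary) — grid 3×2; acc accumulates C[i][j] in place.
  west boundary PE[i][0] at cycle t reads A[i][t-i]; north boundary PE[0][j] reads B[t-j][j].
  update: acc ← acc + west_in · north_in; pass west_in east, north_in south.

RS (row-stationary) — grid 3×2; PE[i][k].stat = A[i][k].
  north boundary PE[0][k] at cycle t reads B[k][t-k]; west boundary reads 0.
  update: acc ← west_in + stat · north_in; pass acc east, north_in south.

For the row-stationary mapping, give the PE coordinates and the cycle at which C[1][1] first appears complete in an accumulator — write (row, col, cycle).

Under RS, C[1][1] lands at PE[1][1]:
  c0 r1c1: 0 / 0 / 0
  c1 r1c1: 0 / 0 / 0
  c2 r1c1: 24 / 24 / 3
  c3 r1c1: 28 / 28 / 2

(row, col, cycle) = (1, 1, 3)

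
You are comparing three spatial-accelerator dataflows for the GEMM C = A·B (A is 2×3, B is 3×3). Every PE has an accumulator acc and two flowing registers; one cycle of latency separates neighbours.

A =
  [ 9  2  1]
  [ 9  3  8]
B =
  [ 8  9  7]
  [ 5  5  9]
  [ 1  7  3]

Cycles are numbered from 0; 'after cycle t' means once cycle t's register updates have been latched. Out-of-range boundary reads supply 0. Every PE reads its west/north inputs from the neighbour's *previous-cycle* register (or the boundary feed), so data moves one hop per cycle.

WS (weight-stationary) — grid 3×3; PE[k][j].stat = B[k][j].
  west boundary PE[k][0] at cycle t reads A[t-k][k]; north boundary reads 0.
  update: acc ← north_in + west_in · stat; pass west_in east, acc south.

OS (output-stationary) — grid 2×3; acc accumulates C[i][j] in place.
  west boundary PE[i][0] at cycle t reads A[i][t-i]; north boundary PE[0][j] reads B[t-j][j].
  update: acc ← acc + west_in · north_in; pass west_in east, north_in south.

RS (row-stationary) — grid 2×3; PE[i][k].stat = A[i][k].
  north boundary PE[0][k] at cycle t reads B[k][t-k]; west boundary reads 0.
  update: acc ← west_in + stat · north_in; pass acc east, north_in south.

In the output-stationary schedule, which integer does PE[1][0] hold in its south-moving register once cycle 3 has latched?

register = 1

OS (2×3). Following PE[1][0] plus its west/north inputs:
  after 0 — PE[0][0] acc=72, pass-E 9, pass-S 8
  after 0 — PE[1][0] acc=0, pass-E 0, pass-S 0
  after 1 — PE[0][0] acc=82, pass-E 2, pass-S 5
  after 1 — PE[1][0] acc=72, pass-E 9, pass-S 8
  after 2 — PE[0][0] acc=83, pass-E 1, pass-S 1
  after 2 — PE[1][0] acc=87, pass-E 3, pass-S 5
  after 3 — PE[0][0] acc=83, pass-E 0, pass-S 0
  after 3 — PE[1][0] acc=95, pass-E 8, pass-S 1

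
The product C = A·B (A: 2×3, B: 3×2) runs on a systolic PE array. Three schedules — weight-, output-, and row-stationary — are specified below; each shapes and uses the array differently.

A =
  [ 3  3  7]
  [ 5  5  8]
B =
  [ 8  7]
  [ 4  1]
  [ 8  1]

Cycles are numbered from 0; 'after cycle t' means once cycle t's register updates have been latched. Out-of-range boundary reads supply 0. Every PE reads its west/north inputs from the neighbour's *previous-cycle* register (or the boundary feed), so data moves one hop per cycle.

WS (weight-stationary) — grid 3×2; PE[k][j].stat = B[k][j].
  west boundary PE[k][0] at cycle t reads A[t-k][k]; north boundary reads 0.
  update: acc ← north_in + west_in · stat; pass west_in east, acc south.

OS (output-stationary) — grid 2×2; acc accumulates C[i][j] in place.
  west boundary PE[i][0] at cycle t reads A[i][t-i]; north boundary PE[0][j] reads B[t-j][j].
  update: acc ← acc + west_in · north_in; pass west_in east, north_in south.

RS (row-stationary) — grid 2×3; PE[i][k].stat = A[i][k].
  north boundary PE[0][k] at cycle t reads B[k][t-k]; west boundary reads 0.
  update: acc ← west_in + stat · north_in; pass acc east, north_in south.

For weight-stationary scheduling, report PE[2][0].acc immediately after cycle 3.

WS 3×2: PE[2][0] cycle-by-cycle (with neighbour feeds):
  [0] (1,0) acc=0 (h:0 v:0)
  [0] (2,0) acc=0 (h:0 v:0)
  [1] (1,0) acc=36 (h:3 v:36)
  [1] (2,0) acc=0 (h:0 v:0)
  [2] (1,0) acc=60 (h:5 v:60)
  [2] (2,0) acc=92 (h:7 v:92)
  [3] (1,0) acc=0 (h:0 v:0)
  [3] (2,0) acc=124 (h:8 v:124)

PE[2][0].acc = 124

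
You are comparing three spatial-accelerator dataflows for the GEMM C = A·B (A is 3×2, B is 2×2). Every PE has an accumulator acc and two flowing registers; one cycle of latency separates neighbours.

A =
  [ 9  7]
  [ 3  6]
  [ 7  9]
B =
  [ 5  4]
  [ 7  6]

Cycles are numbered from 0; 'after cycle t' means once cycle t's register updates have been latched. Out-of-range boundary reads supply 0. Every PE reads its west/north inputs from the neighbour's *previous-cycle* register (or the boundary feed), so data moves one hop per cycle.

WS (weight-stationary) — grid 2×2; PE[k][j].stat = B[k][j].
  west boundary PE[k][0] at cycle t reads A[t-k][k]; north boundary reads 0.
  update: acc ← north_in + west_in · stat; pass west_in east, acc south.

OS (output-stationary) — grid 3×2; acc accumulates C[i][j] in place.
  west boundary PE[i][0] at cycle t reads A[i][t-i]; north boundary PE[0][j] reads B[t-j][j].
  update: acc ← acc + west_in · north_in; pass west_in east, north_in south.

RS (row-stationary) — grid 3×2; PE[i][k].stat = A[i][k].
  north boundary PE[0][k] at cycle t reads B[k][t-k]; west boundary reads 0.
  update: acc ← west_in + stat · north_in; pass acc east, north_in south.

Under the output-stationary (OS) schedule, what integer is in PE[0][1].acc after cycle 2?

PE[0][1].acc = 78

OS on a 3×2 grid — tracing PE[0][1] and its feeders:
  c0 r0c0: 45 / 9 / 5
  c0 r0c1: 0 / 0 / 0
  c1 r0c0: 94 / 7 / 7
  c1 r0c1: 36 / 9 / 4
  c2 r0c0: 94 / 0 / 0
  c2 r0c1: 78 / 7 / 6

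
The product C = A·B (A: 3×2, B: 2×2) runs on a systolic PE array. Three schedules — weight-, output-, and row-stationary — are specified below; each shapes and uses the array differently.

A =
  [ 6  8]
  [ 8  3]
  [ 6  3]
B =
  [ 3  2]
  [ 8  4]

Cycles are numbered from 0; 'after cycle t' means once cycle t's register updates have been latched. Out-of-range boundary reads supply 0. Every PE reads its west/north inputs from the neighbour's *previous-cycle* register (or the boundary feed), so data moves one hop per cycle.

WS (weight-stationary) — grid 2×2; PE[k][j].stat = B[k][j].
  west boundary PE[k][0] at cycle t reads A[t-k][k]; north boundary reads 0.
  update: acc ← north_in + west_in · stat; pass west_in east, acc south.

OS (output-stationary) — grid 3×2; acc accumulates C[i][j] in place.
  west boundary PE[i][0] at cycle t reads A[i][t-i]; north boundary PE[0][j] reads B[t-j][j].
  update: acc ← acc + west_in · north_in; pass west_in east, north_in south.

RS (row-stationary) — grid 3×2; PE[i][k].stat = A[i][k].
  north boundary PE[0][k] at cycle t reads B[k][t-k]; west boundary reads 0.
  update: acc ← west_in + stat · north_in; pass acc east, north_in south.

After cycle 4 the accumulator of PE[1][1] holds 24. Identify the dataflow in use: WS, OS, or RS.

dataflow = WS

WS (2×2 grid), PE[1][1]:
  @0  [1,1]  acc 0  |  →0  ↓0
  @1  [1,1]  acc 0  |  →0  ↓0
  @2  [1,1]  acc 44  |  →8  ↓44
  @3  [1,1]  acc 28  |  →3  ↓28
  @4  [1,1]  acc 24  |  →3  ↓24
OS (3×2 grid), PE[1][1]:
  @0  [1,1]  acc 0  |  →0  ↓0
  @1  [1,1]  acc 0  |  →0  ↓0
  @2  [1,1]  acc 16  |  →8  ↓2
  @3  [1,1]  acc 28  |  →3  ↓4
  @4  [1,1]  acc 28  |  →0  ↓0
RS (3×2 grid), PE[1][1]:
  @0  [1,1]  acc 0  |  →0  ↓0
  @1  [1,1]  acc 0  |  →0  ↓0
  @2  [1,1]  acc 48  |  →48  ↓8
  @3  [1,1]  acc 28  |  →28  ↓4
  @4  [1,1]  acc 0  |  →0  ↓0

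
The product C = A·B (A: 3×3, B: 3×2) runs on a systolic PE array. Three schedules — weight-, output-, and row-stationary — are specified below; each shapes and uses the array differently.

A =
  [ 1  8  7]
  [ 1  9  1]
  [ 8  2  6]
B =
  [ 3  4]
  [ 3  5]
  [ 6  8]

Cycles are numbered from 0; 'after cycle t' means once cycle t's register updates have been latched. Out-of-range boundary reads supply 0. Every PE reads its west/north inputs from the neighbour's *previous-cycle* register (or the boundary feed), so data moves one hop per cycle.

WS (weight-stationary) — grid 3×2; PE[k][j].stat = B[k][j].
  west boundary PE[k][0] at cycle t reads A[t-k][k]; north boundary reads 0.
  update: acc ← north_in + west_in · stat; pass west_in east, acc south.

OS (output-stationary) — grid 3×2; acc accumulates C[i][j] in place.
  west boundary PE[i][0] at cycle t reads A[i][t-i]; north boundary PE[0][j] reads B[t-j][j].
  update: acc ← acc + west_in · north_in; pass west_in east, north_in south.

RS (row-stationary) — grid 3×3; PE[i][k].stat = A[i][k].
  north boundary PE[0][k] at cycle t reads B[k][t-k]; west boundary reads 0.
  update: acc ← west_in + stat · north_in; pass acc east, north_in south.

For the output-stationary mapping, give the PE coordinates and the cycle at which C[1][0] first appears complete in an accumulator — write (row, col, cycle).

(row, col, cycle) = (1, 0, 3)

Under OS, C[1][0] lands at PE[1][0]:
  step 0 · PE1,0: acc=0; fwd→0 fwd↓0
  step 1 · PE1,0: acc=3; fwd→1 fwd↓3
  step 2 · PE1,0: acc=30; fwd→9 fwd↓3
  step 3 · PE1,0: acc=36; fwd→1 fwd↓6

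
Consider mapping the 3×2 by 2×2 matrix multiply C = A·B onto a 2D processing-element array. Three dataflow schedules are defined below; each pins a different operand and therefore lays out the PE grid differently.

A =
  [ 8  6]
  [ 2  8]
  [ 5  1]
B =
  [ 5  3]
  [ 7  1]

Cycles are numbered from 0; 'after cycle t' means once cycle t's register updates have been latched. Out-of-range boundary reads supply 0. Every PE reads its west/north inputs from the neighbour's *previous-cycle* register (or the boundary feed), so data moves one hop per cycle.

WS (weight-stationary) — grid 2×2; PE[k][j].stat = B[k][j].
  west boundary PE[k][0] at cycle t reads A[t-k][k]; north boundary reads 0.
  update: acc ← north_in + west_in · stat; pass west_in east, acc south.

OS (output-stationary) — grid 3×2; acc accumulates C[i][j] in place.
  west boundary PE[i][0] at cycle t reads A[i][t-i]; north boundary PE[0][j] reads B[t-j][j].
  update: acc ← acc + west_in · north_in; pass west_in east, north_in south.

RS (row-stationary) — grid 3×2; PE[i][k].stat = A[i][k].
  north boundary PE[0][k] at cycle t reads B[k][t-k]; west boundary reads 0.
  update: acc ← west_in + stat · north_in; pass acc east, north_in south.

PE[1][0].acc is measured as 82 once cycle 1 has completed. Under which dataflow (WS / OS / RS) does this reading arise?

dataflow = WS

— WS: 2×2; PE[1][0] trace:
  after 0 — PE[1][0] acc=0, pass-E 0, pass-S 0
  after 1 — PE[1][0] acc=82, pass-E 6, pass-S 82
— OS: 3×2; PE[1][0] trace:
  after 0 — PE[1][0] acc=0, pass-E 0, pass-S 0
  after 1 — PE[1][0] acc=10, pass-E 2, pass-S 5
— RS: 3×2; PE[1][0] trace:
  after 0 — PE[1][0] acc=0, pass-E 0, pass-S 0
  after 1 — PE[1][0] acc=10, pass-E 10, pass-S 5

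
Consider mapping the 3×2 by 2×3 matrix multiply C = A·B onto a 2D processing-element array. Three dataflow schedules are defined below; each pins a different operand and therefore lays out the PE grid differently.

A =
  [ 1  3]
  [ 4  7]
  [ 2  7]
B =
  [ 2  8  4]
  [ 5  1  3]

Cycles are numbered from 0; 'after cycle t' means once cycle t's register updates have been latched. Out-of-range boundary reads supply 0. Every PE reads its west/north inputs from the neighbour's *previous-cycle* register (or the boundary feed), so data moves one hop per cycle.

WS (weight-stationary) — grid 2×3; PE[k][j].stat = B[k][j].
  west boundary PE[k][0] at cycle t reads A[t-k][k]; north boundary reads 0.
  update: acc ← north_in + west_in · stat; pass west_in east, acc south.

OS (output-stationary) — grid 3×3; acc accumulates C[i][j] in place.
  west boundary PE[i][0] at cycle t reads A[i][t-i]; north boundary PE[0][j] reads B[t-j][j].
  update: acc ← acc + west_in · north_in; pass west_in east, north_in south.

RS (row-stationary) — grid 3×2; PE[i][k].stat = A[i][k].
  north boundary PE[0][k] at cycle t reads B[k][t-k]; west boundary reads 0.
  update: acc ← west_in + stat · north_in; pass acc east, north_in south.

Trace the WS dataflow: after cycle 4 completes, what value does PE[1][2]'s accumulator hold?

WS 2×3: PE[1][2] cycle-by-cycle (with neighbour feeds):
  after 0 — PE[0][2] acc=0, pass-E 0, pass-S 0
  after 0 — PE[1][1] acc=0, pass-E 0, pass-S 0
  after 0 — PE[1][2] acc=0, pass-E 0, pass-S 0
  after 1 — PE[0][2] acc=0, pass-E 0, pass-S 0
  after 1 — PE[1][1] acc=0, pass-E 0, pass-S 0
  after 1 — PE[1][2] acc=0, pass-E 0, pass-S 0
  after 2 — PE[0][2] acc=4, pass-E 1, pass-S 4
  after 2 — PE[1][1] acc=11, pass-E 3, pass-S 11
  after 2 — PE[1][2] acc=0, pass-E 0, pass-S 0
  after 3 — PE[0][2] acc=16, pass-E 4, pass-S 16
  after 3 — PE[1][1] acc=39, pass-E 7, pass-S 39
  after 3 — PE[1][2] acc=13, pass-E 3, pass-S 13
  after 4 — PE[0][2] acc=8, pass-E 2, pass-S 8
  after 4 — PE[1][1] acc=23, pass-E 7, pass-S 23
  after 4 — PE[1][2] acc=37, pass-E 7, pass-S 37

PE[1][2].acc = 37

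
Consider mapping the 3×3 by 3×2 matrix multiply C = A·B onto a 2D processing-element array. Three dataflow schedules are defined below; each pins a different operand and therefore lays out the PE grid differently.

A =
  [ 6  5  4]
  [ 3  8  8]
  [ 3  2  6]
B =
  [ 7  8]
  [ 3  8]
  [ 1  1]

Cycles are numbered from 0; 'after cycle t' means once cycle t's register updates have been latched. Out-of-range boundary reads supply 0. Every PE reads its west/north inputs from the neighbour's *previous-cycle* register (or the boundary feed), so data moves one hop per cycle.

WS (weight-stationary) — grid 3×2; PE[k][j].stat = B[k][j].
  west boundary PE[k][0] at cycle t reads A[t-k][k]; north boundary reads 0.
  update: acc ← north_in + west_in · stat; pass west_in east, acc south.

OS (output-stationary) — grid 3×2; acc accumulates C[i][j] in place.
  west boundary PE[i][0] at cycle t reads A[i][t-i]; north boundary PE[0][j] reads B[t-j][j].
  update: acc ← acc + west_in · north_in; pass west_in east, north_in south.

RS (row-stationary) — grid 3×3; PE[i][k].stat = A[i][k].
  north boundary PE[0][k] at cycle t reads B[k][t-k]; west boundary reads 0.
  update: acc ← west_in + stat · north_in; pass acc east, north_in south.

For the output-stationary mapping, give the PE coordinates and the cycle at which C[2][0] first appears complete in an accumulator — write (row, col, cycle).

(row, col, cycle) = (2, 0, 4)

Under OS, C[2][0] lands at PE[2][0]:
  cycle 0: PE[2][0] → acc 0, east 0, south 0
  cycle 1: PE[2][0] → acc 0, east 0, south 0
  cycle 2: PE[2][0] → acc 21, east 3, south 7
  cycle 3: PE[2][0] → acc 27, east 2, south 3
  cycle 4: PE[2][0] → acc 33, east 6, south 1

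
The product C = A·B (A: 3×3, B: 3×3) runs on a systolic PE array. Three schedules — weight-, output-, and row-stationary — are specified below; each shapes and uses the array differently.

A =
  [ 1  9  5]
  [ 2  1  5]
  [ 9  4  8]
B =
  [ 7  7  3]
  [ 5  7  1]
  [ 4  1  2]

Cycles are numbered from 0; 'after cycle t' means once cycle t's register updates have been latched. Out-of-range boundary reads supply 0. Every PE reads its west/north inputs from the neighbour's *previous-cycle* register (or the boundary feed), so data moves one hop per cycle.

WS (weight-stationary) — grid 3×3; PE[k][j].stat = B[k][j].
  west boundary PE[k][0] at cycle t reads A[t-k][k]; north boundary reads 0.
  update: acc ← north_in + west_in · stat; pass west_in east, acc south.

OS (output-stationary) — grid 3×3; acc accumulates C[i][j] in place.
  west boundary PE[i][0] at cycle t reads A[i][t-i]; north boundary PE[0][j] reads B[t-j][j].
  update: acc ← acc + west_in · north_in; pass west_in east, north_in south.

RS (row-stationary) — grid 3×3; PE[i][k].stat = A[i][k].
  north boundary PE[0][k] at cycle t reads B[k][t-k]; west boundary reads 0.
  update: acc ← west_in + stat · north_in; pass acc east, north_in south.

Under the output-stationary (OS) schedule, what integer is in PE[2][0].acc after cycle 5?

OS on a 3×3 grid — tracing PE[2][0] and its feeders:
  @0  [1,0]  acc 0  |  →0  ↓0
  @0  [2,0]  acc 0  |  →0  ↓0
  @1  [1,0]  acc 14  |  →2  ↓7
  @1  [2,0]  acc 0  |  →0  ↓0
  @2  [1,0]  acc 19  |  →1  ↓5
  @2  [2,0]  acc 63  |  →9  ↓7
  @3  [1,0]  acc 39  |  →5  ↓4
  @3  [2,0]  acc 83  |  →4  ↓5
  @4  [1,0]  acc 39  |  →0  ↓0
  @4  [2,0]  acc 115  |  →8  ↓4
  @5  [1,0]  acc 39  |  →0  ↓0
  @5  [2,0]  acc 115  |  →0  ↓0

PE[2][0].acc = 115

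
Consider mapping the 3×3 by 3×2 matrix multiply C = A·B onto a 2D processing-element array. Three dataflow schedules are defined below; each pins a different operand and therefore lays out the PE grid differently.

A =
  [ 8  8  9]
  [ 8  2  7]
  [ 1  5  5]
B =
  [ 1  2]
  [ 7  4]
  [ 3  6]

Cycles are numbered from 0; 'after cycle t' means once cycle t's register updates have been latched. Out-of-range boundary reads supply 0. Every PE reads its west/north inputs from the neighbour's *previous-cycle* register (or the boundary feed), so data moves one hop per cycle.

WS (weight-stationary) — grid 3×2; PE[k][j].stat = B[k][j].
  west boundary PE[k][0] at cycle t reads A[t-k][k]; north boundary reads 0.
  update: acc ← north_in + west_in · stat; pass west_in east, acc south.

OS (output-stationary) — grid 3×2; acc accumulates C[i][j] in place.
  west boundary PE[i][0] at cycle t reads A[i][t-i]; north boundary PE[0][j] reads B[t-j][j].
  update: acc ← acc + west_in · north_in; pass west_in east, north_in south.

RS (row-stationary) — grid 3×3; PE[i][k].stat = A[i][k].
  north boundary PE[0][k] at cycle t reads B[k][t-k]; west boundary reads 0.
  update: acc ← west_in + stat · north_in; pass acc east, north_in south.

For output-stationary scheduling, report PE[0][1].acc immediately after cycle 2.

PE[0][1].acc = 48

Tracing OS — 3×2 array, target PE[0][1]:
  0: (0,0).acc=8  regs=<8,1>
  0: (0,1).acc=0  regs=<0,0>
  1: (0,0).acc=64  regs=<8,7>
  1: (0,1).acc=16  regs=<8,2>
  2: (0,0).acc=91  regs=<9,3>
  2: (0,1).acc=48  regs=<8,4>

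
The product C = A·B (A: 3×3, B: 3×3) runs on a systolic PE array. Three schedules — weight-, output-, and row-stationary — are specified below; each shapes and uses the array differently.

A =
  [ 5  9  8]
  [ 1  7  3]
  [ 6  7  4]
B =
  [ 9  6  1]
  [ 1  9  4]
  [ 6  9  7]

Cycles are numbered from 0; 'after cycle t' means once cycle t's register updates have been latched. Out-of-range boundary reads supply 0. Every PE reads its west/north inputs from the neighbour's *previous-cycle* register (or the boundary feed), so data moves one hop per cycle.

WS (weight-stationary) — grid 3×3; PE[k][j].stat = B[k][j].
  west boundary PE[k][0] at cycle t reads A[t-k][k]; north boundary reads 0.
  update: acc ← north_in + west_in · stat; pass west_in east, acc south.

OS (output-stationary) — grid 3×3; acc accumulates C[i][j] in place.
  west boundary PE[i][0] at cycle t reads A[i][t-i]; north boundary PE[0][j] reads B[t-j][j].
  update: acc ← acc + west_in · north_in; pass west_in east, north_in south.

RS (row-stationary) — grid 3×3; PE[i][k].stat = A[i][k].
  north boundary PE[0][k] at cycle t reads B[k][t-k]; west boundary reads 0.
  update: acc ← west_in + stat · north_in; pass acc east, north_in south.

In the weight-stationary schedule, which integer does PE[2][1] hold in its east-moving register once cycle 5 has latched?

register = 4

Tracing WS — 3×3 array, target PE[2][1]:
  @0  [1,1]  acc 0  |  →0  ↓0
  @0  [2,0]  acc 0  |  →0  ↓0
  @0  [2,1]  acc 0  |  →0  ↓0
  @1  [1,1]  acc 0  |  →0  ↓0
  @1  [2,0]  acc 0  |  →0  ↓0
  @1  [2,1]  acc 0  |  →0  ↓0
  @2  [1,1]  acc 111  |  →9  ↓111
  @2  [2,0]  acc 102  |  →8  ↓102
  @2  [2,1]  acc 0  |  →0  ↓0
  @3  [1,1]  acc 69  |  →7  ↓69
  @3  [2,0]  acc 34  |  →3  ↓34
  @3  [2,1]  acc 183  |  →8  ↓183
  @4  [1,1]  acc 99  |  →7  ↓99
  @4  [2,0]  acc 85  |  →4  ↓85
  @4  [2,1]  acc 96  |  →3  ↓96
  @5  [1,1]  acc 0  |  →0  ↓0
  @5  [2,0]  acc 0  |  →0  ↓0
  @5  [2,1]  acc 135  |  →4  ↓135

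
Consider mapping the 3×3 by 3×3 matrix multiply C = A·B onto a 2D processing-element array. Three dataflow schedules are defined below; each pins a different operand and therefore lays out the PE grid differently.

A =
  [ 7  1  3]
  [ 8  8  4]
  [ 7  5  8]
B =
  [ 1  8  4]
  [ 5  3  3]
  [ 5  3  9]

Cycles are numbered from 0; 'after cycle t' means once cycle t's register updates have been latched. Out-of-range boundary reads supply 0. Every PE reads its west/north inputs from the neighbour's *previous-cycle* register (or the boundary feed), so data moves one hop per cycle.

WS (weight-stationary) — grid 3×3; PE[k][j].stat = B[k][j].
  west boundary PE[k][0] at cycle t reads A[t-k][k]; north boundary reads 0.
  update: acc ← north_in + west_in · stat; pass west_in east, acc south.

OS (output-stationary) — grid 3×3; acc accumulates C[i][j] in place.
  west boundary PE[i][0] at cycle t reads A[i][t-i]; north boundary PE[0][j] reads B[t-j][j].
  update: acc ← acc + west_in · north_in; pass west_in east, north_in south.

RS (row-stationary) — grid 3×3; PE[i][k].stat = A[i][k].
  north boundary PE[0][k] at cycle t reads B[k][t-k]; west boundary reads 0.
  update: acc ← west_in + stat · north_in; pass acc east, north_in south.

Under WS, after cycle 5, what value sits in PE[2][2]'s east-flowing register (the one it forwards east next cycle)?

register = 4

Tracing WS — 3×3 array, target PE[2][2]:
  t=0 PE[1][2]: acc=0 h=0 v=0
  t=0 PE[2][1]: acc=0 h=0 v=0
  t=0 PE[2][2]: acc=0 h=0 v=0
  t=1 PE[1][2]: acc=0 h=0 v=0
  t=1 PE[2][1]: acc=0 h=0 v=0
  t=1 PE[2][2]: acc=0 h=0 v=0
  t=2 PE[1][2]: acc=0 h=0 v=0
  t=2 PE[2][1]: acc=0 h=0 v=0
  t=2 PE[2][2]: acc=0 h=0 v=0
  t=3 PE[1][2]: acc=31 h=1 v=31
  t=3 PE[2][1]: acc=68 h=3 v=68
  t=3 PE[2][2]: acc=0 h=0 v=0
  t=4 PE[1][2]: acc=56 h=8 v=56
  t=4 PE[2][1]: acc=100 h=4 v=100
  t=4 PE[2][2]: acc=58 h=3 v=58
  t=5 PE[1][2]: acc=43 h=5 v=43
  t=5 PE[2][1]: acc=95 h=8 v=95
  t=5 PE[2][2]: acc=92 h=4 v=92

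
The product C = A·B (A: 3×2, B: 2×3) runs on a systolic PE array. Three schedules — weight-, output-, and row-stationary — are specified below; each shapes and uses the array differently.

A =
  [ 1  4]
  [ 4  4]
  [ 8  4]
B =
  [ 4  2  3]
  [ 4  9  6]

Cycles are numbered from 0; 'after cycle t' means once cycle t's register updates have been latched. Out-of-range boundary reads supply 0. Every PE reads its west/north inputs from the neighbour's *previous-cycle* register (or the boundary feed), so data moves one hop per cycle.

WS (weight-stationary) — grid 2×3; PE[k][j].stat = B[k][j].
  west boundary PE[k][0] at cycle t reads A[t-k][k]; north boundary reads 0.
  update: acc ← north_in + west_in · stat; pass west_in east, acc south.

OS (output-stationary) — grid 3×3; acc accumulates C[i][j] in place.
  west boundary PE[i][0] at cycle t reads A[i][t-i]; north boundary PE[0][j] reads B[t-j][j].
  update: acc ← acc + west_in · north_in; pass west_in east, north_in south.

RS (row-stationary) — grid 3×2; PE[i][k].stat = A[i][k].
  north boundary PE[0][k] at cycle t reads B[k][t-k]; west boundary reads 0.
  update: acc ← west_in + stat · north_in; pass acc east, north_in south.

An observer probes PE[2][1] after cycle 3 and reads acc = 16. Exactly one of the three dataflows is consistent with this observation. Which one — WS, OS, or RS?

dataflow = OS

WS (2×3): PE[2][1] does not exist.
OS (3×3 grid), PE[2][1]:
  step 0 · PE2,1: acc=0; fwd→0 fwd↓0
  step 1 · PE2,1: acc=0; fwd→0 fwd↓0
  step 2 · PE2,1: acc=0; fwd→0 fwd↓0
  step 3 · PE2,1: acc=16; fwd→8 fwd↓2
RS (3×2 grid), PE[2][1]:
  step 0 · PE2,1: acc=0; fwd→0 fwd↓0
  step 1 · PE2,1: acc=0; fwd→0 fwd↓0
  step 2 · PE2,1: acc=0; fwd→0 fwd↓0
  step 3 · PE2,1: acc=48; fwd→48 fwd↓4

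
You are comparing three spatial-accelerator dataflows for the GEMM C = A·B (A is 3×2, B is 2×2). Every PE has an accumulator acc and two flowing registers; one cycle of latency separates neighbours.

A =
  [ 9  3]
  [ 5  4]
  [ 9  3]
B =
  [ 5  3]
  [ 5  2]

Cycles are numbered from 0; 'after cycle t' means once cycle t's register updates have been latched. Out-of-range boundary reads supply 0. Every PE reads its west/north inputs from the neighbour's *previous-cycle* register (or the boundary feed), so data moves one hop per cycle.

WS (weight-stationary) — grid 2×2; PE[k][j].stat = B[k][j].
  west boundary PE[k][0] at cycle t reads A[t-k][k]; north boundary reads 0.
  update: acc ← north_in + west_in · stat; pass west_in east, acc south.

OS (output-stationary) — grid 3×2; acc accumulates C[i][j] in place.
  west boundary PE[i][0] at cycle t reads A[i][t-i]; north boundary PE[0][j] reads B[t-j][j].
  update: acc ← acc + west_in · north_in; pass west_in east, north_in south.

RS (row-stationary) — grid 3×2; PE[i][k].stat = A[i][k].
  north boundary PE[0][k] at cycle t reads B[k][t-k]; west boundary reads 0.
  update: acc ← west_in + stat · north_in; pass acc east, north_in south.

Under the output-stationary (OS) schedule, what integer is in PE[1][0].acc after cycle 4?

Tracing OS — 3×2 array, target PE[1][0]:
  [0] (0,0) acc=45 (h:9 v:5)
  [0] (1,0) acc=0 (h:0 v:0)
  [1] (0,0) acc=60 (h:3 v:5)
  [1] (1,0) acc=25 (h:5 v:5)
  [2] (0,0) acc=60 (h:0 v:0)
  [2] (1,0) acc=45 (h:4 v:5)
  [3] (0,0) acc=60 (h:0 v:0)
  [3] (1,0) acc=45 (h:0 v:0)
  [4] (0,0) acc=60 (h:0 v:0)
  [4] (1,0) acc=45 (h:0 v:0)

PE[1][0].acc = 45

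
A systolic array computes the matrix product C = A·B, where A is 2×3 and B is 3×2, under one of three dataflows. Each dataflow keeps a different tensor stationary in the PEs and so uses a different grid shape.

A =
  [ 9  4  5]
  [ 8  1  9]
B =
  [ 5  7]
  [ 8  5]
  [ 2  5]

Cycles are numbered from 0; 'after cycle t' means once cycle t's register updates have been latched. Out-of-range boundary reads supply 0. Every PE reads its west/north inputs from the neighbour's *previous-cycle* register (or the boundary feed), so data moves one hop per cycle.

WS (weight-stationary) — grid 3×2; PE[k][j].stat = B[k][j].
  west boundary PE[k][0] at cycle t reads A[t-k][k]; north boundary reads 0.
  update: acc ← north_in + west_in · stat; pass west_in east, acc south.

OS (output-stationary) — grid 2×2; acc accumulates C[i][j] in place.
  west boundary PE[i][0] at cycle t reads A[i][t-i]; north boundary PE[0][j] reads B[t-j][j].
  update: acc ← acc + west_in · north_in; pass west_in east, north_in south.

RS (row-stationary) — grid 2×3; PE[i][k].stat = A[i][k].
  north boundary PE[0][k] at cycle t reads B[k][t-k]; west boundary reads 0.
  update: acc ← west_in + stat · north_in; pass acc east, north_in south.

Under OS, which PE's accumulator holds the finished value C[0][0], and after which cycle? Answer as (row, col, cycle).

(row, col, cycle) = (0, 0, 2)

Under OS, C[0][0] lands at PE[0][0]:
  t=0 PE[0][0]: acc=45 h=9 v=5
  t=1 PE[0][0]: acc=77 h=4 v=8
  t=2 PE[0][0]: acc=87 h=5 v=2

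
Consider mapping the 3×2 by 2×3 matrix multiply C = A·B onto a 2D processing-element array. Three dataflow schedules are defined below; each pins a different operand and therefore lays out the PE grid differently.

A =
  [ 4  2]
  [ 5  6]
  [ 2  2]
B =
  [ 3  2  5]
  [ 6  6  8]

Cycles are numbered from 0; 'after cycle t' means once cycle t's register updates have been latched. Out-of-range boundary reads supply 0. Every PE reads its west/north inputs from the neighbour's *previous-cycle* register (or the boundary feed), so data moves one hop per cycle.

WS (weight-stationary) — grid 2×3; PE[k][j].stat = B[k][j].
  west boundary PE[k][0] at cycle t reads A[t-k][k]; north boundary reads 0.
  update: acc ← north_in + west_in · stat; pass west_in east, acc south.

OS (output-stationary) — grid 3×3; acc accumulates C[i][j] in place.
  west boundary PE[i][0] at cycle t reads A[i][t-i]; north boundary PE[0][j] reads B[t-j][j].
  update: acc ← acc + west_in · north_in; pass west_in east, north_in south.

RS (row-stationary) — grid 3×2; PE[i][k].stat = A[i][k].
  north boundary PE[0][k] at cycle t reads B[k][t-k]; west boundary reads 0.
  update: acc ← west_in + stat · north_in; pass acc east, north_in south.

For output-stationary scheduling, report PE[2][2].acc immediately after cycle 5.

PE[2][2].acc = 26

Tracing OS — 3×3 array, target PE[2][2]:
  step 0 · PE1,2: acc=0; fwd→0 fwd↓0
  step 0 · PE2,1: acc=0; fwd→0 fwd↓0
  step 0 · PE2,2: acc=0; fwd→0 fwd↓0
  step 1 · PE1,2: acc=0; fwd→0 fwd↓0
  step 1 · PE2,1: acc=0; fwd→0 fwd↓0
  step 1 · PE2,2: acc=0; fwd→0 fwd↓0
  step 2 · PE1,2: acc=0; fwd→0 fwd↓0
  step 2 · PE2,1: acc=0; fwd→0 fwd↓0
  step 2 · PE2,2: acc=0; fwd→0 fwd↓0
  step 3 · PE1,2: acc=25; fwd→5 fwd↓5
  step 3 · PE2,1: acc=4; fwd→2 fwd↓2
  step 3 · PE2,2: acc=0; fwd→0 fwd↓0
  step 4 · PE1,2: acc=73; fwd→6 fwd↓8
  step 4 · PE2,1: acc=16; fwd→2 fwd↓6
  step 4 · PE2,2: acc=10; fwd→2 fwd↓5
  step 5 · PE1,2: acc=73; fwd→0 fwd↓0
  step 5 · PE2,1: acc=16; fwd→0 fwd↓0
  step 5 · PE2,2: acc=26; fwd→2 fwd↓8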